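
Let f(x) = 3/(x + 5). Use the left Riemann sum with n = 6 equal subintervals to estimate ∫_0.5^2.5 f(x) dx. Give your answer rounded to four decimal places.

Δx = (2.5 − 0.5)/6 = 1/3.
Left endpoints: 0.5, 5/6, 7/6, 1.5, 11/6, 13/6.
f(0.5) = 6/11, f(5/6) = 18/35, f(7/6) = 18/37, f(1.5) = 6/13, f(11/6) = 18/41, f(13/6) = 18/43.
Sum = Δx · [f(0.5) + f(5/6) + f(7/6) + ...].
Sum ≈ 0.9551.

0.9551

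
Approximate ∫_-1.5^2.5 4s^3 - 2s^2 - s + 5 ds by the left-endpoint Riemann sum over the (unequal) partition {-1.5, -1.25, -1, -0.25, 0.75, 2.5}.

Subinterval widths: 0.25, 0.25, 0.75, 1, 1.75.
Left endpoints: -1.5, -1.25, -1, -0.25, 0.75.
f(-1.5) = -11.5, f(-1.25) = -4.6875, f(-1) = 0, f(-0.25) = 5.0625, f(0.75) = 4.8125.
Sum = Σ Δs_i · f(s_i).
Sum = 9.4375.

9.4375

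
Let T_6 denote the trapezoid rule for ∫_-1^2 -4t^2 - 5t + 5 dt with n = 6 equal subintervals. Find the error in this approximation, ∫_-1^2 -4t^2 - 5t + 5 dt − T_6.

0.5

Exact integral: ∫_-1^2 f(t) dt = -4.5.
T_6 = -5.
Error = -4.5 − (-5) = 0.5.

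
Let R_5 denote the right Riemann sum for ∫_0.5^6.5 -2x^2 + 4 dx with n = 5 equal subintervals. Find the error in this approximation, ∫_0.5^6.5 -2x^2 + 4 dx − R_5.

53.28

Exact integral: ∫_0.5^6.5 f(x) dx = -159.
R_5 = -212.28.
Error = -159 − (-212.28) = 53.28.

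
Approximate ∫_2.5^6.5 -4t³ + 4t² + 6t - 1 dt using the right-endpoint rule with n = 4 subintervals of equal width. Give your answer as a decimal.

Δt = (6.5 − 2.5)/4 = 1.
Right endpoints: 3.5, 4.5, 5.5, 6.5.
f(3.5) = -102.5, f(4.5) = -257.5, f(5.5) = -512.5, f(6.5) = -891.5.
Sum = Δt · [f(3.5) + f(4.5) + f(5.5) + f(6.5)].
Sum = -1764.

-1764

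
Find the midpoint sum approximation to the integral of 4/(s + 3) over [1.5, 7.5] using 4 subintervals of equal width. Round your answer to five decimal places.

3.37440

Δs = (7.5 − 1.5)/4 = 1.5.
Midpoints: 2.25, 3.75, 5.25, 6.75.
f(2.25) = 16/21, f(3.75) = 16/27, f(5.25) = 16/33, f(6.75) = 16/39.
Sum = Δs · [f(2.25) + f(3.75) + f(5.25) + f(6.75)].
Sum ≈ 3.37440.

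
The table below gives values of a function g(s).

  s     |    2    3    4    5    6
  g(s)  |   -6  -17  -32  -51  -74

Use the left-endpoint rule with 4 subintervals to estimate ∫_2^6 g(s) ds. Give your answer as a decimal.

Δs = 1.
Sum = 1·[(-6) + (-17) + (-32) + (-51)] = -106.

-106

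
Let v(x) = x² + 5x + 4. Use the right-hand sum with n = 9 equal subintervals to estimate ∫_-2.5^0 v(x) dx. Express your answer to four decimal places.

0.4835

Δx = (0 − (-2.5))/9 = 5/18.
Right endpoints: -20/9, -35/18, -5/3, -25/18, -10/9, -5/6, -5/9, -5/18, 0.
v(-20/9) = -176/81, v(-35/18) = -629/324, v(-5/3) = -14/9, v(-25/18) = -329/324, v(-10/9) = -26/81, v(-5/6) = 19/36, v(-5/9) = 124/81, v(-5/18) = 871/324, v(0) = 4.
Sum = Δx · [v(-20/9) + v(-35/18) + v(-5/3) + ...].
Sum ≈ 0.4835.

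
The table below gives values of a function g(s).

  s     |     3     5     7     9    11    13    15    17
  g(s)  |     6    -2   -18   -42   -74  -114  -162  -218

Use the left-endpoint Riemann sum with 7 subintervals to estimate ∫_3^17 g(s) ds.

Δs = 2.
Sum = 2·[6 + (-2) + (-18) + (-42) + (-74) + (-114) + (-162)] = -812.

-812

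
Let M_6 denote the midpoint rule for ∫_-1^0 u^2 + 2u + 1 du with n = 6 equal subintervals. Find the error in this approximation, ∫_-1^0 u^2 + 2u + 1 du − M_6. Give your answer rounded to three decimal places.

0.002

Exact integral: ∫_-1^0 f(u) du ≈ 0.33333.
M_6 ≈ 0.33102.
Error ≈ 0.33333 − 0.33102 ≈ 0.002.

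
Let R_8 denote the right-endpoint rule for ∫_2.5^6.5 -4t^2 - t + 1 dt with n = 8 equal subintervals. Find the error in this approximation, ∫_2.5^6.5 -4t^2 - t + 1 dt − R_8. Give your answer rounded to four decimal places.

Exact integral: ∫_2.5^6.5 f(t) dt ≈ -359.333333.
R_8 = -397.
Error ≈ -359.333333 − (-397) ≈ 37.6667.

37.6667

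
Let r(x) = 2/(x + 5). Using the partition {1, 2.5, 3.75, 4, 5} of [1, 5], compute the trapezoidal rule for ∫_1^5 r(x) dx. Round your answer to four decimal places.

Subinterval widths: 1.5, 1.25, 0.25, 1.
r(1) = 1/3, r(2.5) = 4/15, r(3.75) = 8/35, r(4) = 2/9, r(5) = 0.2.
On each subinterval the trapezoid contributes (Δx_i/2)·[r(x_{i-1}) + r(x_i)].
Sum ≈ 1.0270.

1.0270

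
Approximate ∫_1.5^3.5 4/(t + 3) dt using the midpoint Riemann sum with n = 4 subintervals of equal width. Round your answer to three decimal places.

1.470

Δt = (3.5 − 1.5)/4 = 0.5.
Midpoints: 1.75, 2.25, 2.75, 3.25.
f(1.75) = 16/19, f(2.25) = 16/21, f(2.75) = 16/23, f(3.25) = 0.64.
Sum = Δt · [f(1.75) + f(2.25) + f(2.75) + f(3.25)].
Sum ≈ 1.470.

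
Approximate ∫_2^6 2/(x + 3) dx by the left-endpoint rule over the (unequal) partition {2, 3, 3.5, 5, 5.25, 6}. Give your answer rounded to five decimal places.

Subinterval widths: 1, 0.5, 1.5, 0.25, 0.75.
Left endpoints: 2, 3, 3.5, 5, 5.25.
f(2) = 0.4, f(3) = 1/3, f(3.5) = 4/13, f(5) = 0.25, f(5.25) = 8/33.
Sum = Σ Δx_i · f(x_i).
Sum ≈ 1.27252.

1.27252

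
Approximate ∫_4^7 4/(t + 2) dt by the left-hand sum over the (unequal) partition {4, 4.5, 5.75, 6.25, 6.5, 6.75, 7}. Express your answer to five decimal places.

Subinterval widths: 0.5, 1.25, 0.5, 0.25, 0.25, 0.25.
Left endpoints: 4, 4.5, 5.75, 6.25, 6.5, 6.75.
f(4) = 2/3, f(4.5) = 8/13, f(5.75) = 16/31, f(6.25) = 16/33, f(6.5) = 8/17, f(6.75) = 16/35.
Sum = Σ Δt_i · f(t_i).
Sum ≈ 1.71377.

1.71377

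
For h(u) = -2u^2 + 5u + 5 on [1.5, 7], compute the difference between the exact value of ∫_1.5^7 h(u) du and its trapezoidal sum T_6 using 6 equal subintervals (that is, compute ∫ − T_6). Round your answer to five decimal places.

Exact integral: ∫_1.5^7 h(u) du ≈ -82.0416667.
T_6 ≈ -83.5821759.
Error ≈ -82.0416667 − (-83.5821759) ≈ 1.54051.

1.54051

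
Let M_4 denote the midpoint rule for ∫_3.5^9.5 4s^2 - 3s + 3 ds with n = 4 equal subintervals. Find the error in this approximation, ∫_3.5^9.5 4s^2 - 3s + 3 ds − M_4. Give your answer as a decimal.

Exact integral: ∫_3.5^9.5 f(s) ds = 987.
M_4 = 982.5.
Error = 987 − 982.5 = 4.5.

4.5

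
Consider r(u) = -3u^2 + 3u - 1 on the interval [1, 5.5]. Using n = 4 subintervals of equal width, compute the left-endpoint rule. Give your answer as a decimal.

Δu = (5.5 − 1)/4 = 1.125.
Left endpoints: 1, 2.125, 3.25, 4.375.
r(1) = -1, r(2.125) = -8.171875, r(3.25) = -22.9375, r(4.375) = -45.296875.
Sum = Δu · [r(1) + r(2.125) + r(3.25) + r(4.375)].
Sum = -87.08203125.

-87.08203125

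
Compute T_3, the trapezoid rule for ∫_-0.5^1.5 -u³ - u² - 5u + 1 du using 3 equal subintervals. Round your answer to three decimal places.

Δu = (1.5 − (-0.5))/3 = 2/3.
f(-0.5) = 3.375, f(1/6) = 29/216, f(5/6) = -959/216, f(1.5) = -12.125.
T_3 = (Δu/2)·[f(u_0) + 2f(u_1) + 2f(u_2) + f(u_3)].
Sum ≈ -5.787.

-5.787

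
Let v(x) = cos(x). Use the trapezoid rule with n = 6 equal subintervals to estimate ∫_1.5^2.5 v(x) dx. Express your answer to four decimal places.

Δx = (2.5 − 1.5)/6 = 1/6.
v(1.5) ≈ 0.0707, v(5/3) ≈ -0.0957, v(11/6) ≈ -0.2595, v(2) ≈ -0.4161, v(13/6) ≈ -0.5612, v(7/3) ≈ -0.6908, v(2.5) ≈ -0.8011.
T_6 = (Δx/2)·[v(x_0) + 2v(x_1) + ... + 2v(x_{5}) + v(x_6)].
Sum ≈ -0.3981.

-0.3981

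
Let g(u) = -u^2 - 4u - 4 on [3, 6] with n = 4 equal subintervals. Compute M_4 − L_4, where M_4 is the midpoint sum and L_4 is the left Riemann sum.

-14.203125

M_4 = -128.859375.
L_4 = -114.65625.
M_4 − L_4 = -14.203125.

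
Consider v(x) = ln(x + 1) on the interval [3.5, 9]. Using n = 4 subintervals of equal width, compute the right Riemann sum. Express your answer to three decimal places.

Δx = (9 − 3.5)/4 = 1.375.
Right endpoints: 4.875, 6.25, 7.625, 9.
v(4.875) ≈ 1.771, v(6.25) ≈ 1.981, v(7.625) ≈ 2.155, v(9) ≈ 2.303.
Sum = Δx · [v(4.875) + v(6.25) + v(7.625) + v(9)].
Sum ≈ 11.287.

11.287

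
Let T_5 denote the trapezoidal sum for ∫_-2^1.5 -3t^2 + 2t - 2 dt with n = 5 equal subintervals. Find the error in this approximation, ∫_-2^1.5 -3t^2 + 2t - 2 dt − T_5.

0.8575

Exact integral: ∫_-2^1.5 f(t) dt = -20.125.
T_5 = -20.9825.
Error = -20.125 − (-20.9825) = 0.8575.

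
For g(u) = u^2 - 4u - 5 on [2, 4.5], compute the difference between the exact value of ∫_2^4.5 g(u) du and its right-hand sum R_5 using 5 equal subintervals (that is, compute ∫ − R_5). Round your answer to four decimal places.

Exact integral: ∫_2^4.5 g(u) du ≈ -17.291667.
R_5 = -15.625.
Error ≈ -17.291667 − (-15.625) ≈ -1.6667.

-1.6667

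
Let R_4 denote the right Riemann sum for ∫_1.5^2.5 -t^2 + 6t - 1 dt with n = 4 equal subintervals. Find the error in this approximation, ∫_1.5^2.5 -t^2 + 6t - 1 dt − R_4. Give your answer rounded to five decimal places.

Exact integral: ∫_1.5^2.5 f(t) dt ≈ 6.9166667.
R_4 = 7.15625.
Error ≈ 6.9166667 − 7.15625 ≈ -0.23958.

-0.23958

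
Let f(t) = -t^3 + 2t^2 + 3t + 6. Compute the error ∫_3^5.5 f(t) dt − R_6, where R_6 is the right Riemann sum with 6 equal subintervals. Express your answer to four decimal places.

Exact integral: ∫_3^5.5 f(t) dt ≈ -68.723958.
R_6 ≈ -88.121383.
Error ≈ -68.723958 − (-88.121383) ≈ 19.3974.

19.3974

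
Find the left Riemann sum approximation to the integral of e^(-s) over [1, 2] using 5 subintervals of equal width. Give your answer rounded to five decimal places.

Δs = (2 − 1)/5 = 0.2.
Left endpoints: 1, 1.2, 1.4, 1.6, 1.8.
f(1) ≈ 0.36788, f(1.2) ≈ 0.30119, f(1.4) ≈ 0.24660, f(1.6) ≈ 0.20190, f(1.8) ≈ 0.16530.
Sum = Δs · [f(1) + f(1.2) + f(1.4) + f(1.6) + f(1.8)].
Sum ≈ 0.25657.

0.25657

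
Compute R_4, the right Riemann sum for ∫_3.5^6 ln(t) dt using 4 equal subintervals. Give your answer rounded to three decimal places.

Δt = (6 − 3.5)/4 = 0.625.
Right endpoints: 4.125, 4.75, 5.375, 6.
f(4.125) ≈ 1.417, f(4.75) ≈ 1.558, f(5.375) ≈ 1.682, f(6) ≈ 1.792.
Sum = Δt · [f(4.125) + f(4.75) + f(5.375) + f(6)].
Sum ≈ 4.030.

4.030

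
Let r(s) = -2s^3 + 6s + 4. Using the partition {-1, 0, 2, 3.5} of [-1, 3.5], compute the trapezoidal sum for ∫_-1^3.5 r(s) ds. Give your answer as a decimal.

Subinterval widths: 1, 2, 1.5.
r(-1) = 0, r(0) = 4, r(2) = 0, r(3.5) = -60.75.
On each subinterval the trapezoid contributes (Δs_i/2)·[r(s_{i-1}) + r(s_i)].
Sum = -39.5625.

-39.5625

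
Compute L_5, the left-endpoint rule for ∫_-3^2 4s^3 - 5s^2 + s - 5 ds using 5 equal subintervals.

-245

Δs = (2 − (-3))/5 = 1.
Left endpoints: -3, -2, -1, 0, 1.
f(-3) = -161, f(-2) = -59, f(-1) = -15, f(0) = -5, f(1) = -5.
Sum = Δs · [f(-3) + f(-2) + f(-1) + f(0) + f(1)].
Sum = -245.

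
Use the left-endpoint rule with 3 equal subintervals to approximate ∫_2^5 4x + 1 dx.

39

Δx = (5 − 2)/3 = 1.
Left endpoints: 2, 3, 4.
f(2) = 9, f(3) = 13, f(4) = 17.
Sum = Δx · [f(2) + f(3) + f(4)].
Sum = 39.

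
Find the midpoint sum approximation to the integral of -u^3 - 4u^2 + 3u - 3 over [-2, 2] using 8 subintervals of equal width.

-33

Δu = (2 − (-2))/8 = 0.5.
Midpoints: -1.75, -1.25, -0.75, -0.25, 0.25, 0.75, 1.25, 1.75.
f(-1.75) = -15.140625, f(-1.25) = -11.046875, f(-0.75) = -7.078125, f(-0.25) = -3.984375, f(0.25) = -2.515625, f(0.75) = -3.421875, f(1.25) = -7.453125, f(1.75) = -15.359375.
Sum = Δu · [f(-1.75) + f(-1.25) + f(-0.75) + ...].
Sum = -33.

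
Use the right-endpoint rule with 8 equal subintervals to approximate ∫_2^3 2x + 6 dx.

11.125

Δx = (3 − 2)/8 = 0.125.
Right endpoints: 2.125, 2.25, 2.375, 2.5, 2.625, 2.75, 2.875, 3.
f(2.125) = 10.25, f(2.25) = 10.5, f(2.375) = 10.75, f(2.5) = 11, f(2.625) = 11.25, f(2.75) = 11.5, f(2.875) = 11.75, f(3) = 12.
Sum = Δx · [f(2.125) + f(2.25) + f(2.375) + ...].
Sum = 11.125.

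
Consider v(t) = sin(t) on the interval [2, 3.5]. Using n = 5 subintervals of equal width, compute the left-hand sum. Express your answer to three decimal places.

0.705

Δt = (3.5 − 2)/5 = 0.3.
Left endpoints: 2, 2.3, 2.6, 2.9, 3.2.
v(2) ≈ 0.909, v(2.3) ≈ 0.746, v(2.6) ≈ 0.516, v(2.9) ≈ 0.239, v(3.2) ≈ -0.058.
Sum = Δt · [v(2) + v(2.3) + v(2.6) + v(2.9) + v(3.2)].
Sum ≈ 0.705.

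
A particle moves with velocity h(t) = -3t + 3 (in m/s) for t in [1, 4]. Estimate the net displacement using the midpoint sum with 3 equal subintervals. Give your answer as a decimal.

Δt = (4 − 1)/3 = 1.
Midpoints: 1.5, 2.5, 3.5.
h(1.5) = -1.5, h(2.5) = -4.5, h(3.5) = -7.5.
Sum = Δt · [h(1.5) + h(2.5) + h(3.5)].
Sum = -13.5.

-13.5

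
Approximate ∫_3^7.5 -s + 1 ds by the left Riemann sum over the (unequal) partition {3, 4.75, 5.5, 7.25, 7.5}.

-15.75

Subinterval widths: 1.75, 0.75, 1.75, 0.25.
Left endpoints: 3, 4.75, 5.5, 7.25.
f(3) = -2, f(4.75) = -3.75, f(5.5) = -4.5, f(7.25) = -6.25.
Sum = Σ Δs_i · f(s_i).
Sum = -15.75.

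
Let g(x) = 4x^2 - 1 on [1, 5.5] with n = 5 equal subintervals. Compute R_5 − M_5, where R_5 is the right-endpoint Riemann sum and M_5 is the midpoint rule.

56.295

R_5 = 271.08.
M_5 = 214.785.
R_5 − M_5 = 56.295.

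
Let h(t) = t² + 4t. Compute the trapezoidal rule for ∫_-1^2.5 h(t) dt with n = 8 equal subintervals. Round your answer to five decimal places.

16.15332

Δt = (2.5 − (-1))/8 = 0.4375.
h(-1) = -3, h(-0.5625) = -1.93359375, h(-0.125) = -0.484375, h(0.3125) = 1.34765625, h(0.75) = 3.5625, h(1.1875) = 6.16015625, h(1.625) = 9.140625, h(2.0625) = 12.50390625, h(2.5) = 16.25.
T_8 = (Δt/2)·[h(t_0) + 2h(t_1) + ... + 2h(t_{7}) + h(t_8)].
Sum ≈ 16.15332.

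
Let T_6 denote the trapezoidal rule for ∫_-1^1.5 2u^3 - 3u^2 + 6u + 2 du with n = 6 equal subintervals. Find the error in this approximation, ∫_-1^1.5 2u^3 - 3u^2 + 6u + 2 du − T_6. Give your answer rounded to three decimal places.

Exact integral: ∫_-1^1.5 f(u) du = 6.40625.
T_6 ≈ 6.29774.
Error ≈ 6.40625 − 6.29774 ≈ 0.109.

0.109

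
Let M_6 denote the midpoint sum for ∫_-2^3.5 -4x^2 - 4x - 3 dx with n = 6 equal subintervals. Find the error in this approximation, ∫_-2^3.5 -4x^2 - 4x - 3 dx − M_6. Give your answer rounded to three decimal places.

-1.541

Exact integral: ∫_-2^3.5 f(x) dx ≈ -100.83333.
M_6 ≈ -99.29282.
Error ≈ -100.83333 − (-99.29282) ≈ -1.541.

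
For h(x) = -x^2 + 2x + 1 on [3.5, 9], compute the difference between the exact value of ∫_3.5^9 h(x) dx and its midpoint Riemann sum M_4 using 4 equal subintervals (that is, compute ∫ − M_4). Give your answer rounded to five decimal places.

Exact integral: ∫_3.5^9 h(x) dx ≈ -154.4583333.
M_4 ≈ -153.5917969.
Error ≈ -154.4583333 − (-153.5917969) ≈ -0.86654.

-0.86654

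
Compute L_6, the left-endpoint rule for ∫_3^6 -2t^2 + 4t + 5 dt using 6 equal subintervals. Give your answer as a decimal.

-46.75

Δt = (6 − 3)/6 = 0.5.
Left endpoints: 3, 3.5, 4, 4.5, 5, 5.5.
f(3) = -1, f(3.5) = -5.5, f(4) = -11, f(4.5) = -17.5, f(5) = -25, f(5.5) = -33.5.
Sum = Δt · [f(3) + f(3.5) + f(4) + ...].
Sum = -46.75.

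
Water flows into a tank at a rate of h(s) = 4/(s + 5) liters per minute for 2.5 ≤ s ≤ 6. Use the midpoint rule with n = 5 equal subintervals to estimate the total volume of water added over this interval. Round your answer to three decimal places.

1.531

Δs = (6 − 2.5)/5 = 0.7.
Midpoints: 2.85, 3.55, 4.25, 4.95, 5.65.
h(2.85) = 80/157, h(3.55) = 80/171, h(4.25) = 16/37, h(4.95) = 80/199, h(5.65) = 80/213.
Sum = Δs · [h(2.85) + h(3.55) + h(4.25) + h(4.95) + h(5.65)].
Sum ≈ 1.531.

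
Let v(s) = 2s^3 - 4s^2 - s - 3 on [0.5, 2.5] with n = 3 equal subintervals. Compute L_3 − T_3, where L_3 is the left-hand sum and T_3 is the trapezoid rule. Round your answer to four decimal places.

L_3 ≈ -11.092593.
T_3 ≈ -9.425926.
L_3 − T_3 ≈ -1.6667.

-1.6667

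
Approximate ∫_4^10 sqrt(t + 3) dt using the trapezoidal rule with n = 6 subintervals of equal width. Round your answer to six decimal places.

Δt = (10 − 4)/6 = 1.
f(4) ≈ 2.645751, f(5) ≈ 2.828427, f(6) ≈ 3.000000, f(7) ≈ 3.162278, f(8) ≈ 3.316625, f(9) ≈ 3.464102, f(10) ≈ 3.605551.
T_6 = (Δt/2)·[f(t_0) + 2f(t_1) + ... + 2f(t_{5}) + f(t_6)].
Sum ≈ 18.897082.

18.897082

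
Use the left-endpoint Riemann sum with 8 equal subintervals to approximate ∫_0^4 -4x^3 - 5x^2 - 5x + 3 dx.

-306.5

Δx = (4 − 0)/8 = 0.5.
Left endpoints: 0, 0.5, 1, 1.5, 2, 2.5, 3, 3.5.
f(0) = 3, f(0.5) = -1.25, f(1) = -11, f(1.5) = -29.25, f(2) = -59, f(2.5) = -103.25, f(3) = -165, f(3.5) = -247.25.
Sum = Δx · [f(0) + f(0.5) + f(1) + ...].
Sum = -306.5.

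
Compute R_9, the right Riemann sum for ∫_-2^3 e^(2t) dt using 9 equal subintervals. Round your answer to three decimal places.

Δt = (3 − (-2))/9 = 5/9.
Right endpoints: -13/9, -8/9, -1/3, 2/9, 7/9, 4/3, 17/9, 22/9, 3.
f(-13/9) ≈ 0.056, f(-8/9) ≈ 0.169, f(-1/3) ≈ 0.513, f(2/9) ≈ 1.560, f(7/9) ≈ 4.738, f(4/3) ≈ 14.392, f(17/9) ≈ 43.719, f(22/9) ≈ 132.806, f(3) ≈ 403.429.
Sum = Δt · [f(-13/9) + f(-8/9) + f(-1/3) + ...].
Sum ≈ 334.100.

334.100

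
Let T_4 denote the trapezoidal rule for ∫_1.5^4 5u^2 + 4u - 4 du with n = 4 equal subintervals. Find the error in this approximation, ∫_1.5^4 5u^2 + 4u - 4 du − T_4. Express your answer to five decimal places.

Exact integral: ∫_1.5^4 f(u) du ≈ 118.5416667.
T_4 = 119.35546875.
Error ≈ 118.5416667 − 119.35546875 ≈ -0.81380.

-0.81380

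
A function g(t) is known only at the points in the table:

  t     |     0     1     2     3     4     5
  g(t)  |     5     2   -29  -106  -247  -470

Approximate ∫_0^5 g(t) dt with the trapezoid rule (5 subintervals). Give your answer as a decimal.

-612.5

Δt = 1.
T_5 = (1/2)·[5 + 2·2 + 2·(-29) + 2·(-106) + 2·(-247) + (-470)] = -612.5.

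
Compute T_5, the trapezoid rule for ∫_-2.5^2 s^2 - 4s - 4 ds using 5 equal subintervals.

-5.0175

Δs = (2 − (-2.5))/5 = 0.9.
f(-2.5) = 12.25, f(-1.6) = 4.96, f(-0.7) = -0.71, f(0.2) = -4.76, f(1.1) = -7.19, f(2) = -8.
T_5 = (Δs/2)·[f(s_0) + 2f(s_1) + ... + 2f(s_{4}) + f(s_5)].
Sum = -5.0175.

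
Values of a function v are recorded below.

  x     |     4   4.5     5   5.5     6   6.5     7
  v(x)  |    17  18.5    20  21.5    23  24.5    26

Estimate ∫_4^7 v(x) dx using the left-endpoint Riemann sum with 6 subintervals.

62.25

Δx = 0.5.
Sum = 0.5·[17 + 18.5 + 20 + 21.5 + 23 + 24.5] = 62.25.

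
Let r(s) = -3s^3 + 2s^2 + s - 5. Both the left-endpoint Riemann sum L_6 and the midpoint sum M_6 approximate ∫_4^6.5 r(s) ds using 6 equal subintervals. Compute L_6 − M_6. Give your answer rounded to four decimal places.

115.2724

L_6 ≈ -888.846209.
M_6 ≈ -1004.118562.
L_6 − M_6 ≈ 115.2724.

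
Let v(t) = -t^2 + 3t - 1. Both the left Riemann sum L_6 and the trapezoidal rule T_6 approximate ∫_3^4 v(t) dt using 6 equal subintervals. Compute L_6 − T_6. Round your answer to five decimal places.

0.33333

L_6 ≈ -2.5046296.
T_6 ≈ -2.8379630.
L_6 − T_6 ≈ 0.33333.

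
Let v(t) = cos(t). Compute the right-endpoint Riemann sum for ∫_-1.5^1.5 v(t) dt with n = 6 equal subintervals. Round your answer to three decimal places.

Δt = (1.5 − (-1.5))/6 = 0.5.
Right endpoints: -1, -0.5, 0, 0.5, 1, 1.5.
v(-1) ≈ 0.540, v(-0.5) ≈ 0.878, v(0) ≈ 1.000, v(0.5) ≈ 0.878, v(1) ≈ 0.540, v(1.5) ≈ 0.071.
Sum = Δt · [v(-1) + v(-0.5) + v(0) + ...].
Sum ≈ 1.953.

1.953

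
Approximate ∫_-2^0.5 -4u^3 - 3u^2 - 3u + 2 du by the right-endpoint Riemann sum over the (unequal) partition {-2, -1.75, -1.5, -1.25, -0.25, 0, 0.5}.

Subinterval widths: 0.25, 0.25, 0.25, 1, 0.25, 0.5.
Right endpoints: -1.75, -1.5, -1.25, -0.25, 0, 0.5.
f(-1.75) = 19.5, f(-1.5) = 13.25, f(-1.25) = 8.875, f(-0.25) = 2.625, f(0) = 2, f(0.5) = -0.75.
Sum = Σ Δu_i · f(u_i).
Sum = 13.15625.

13.15625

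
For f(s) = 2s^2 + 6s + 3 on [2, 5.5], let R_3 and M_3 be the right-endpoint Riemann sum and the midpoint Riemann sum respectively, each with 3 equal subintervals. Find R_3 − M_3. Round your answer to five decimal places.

45.25694

R_3 ≈ 239.2962963.
M_3 ≈ 194.0393519.
R_3 − M_3 ≈ 45.25694.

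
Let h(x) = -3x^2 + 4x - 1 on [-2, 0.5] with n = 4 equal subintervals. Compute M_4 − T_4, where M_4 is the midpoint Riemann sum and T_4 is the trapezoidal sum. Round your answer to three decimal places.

M_4 ≈ -17.88086.
T_4 = -18.61328125.
M_4 − T_4 ≈ 0.732.

0.732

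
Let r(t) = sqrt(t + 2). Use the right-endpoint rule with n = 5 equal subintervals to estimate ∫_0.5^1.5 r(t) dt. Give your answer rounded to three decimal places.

Δt = (1.5 − 0.5)/5 = 0.2.
Right endpoints: 0.7, 0.9, 1.1, 1.3, 1.5.
r(0.7) ≈ 1.643, r(0.9) ≈ 1.703, r(1.1) ≈ 1.761, r(1.3) ≈ 1.817, r(1.5) ≈ 1.871.
Sum = Δt · [r(0.7) + r(0.9) + r(1.1) + r(1.3) + r(1.5)].
Sum ≈ 1.759.

1.759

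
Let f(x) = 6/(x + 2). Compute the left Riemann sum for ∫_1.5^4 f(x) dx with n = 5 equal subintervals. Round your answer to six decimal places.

Δx = (4 − 1.5)/5 = 0.5.
Left endpoints: 1.5, 2, 2.5, 3, 3.5.
f(1.5) = 12/7, f(2) = 1.5, f(2.5) = 4/3, f(3) = 1.2, f(3.5) = 12/11.
Sum = Δx · [f(1.5) + f(2) + f(2.5) + f(3) + f(3.5)].
Sum ≈ 3.419264.

3.419264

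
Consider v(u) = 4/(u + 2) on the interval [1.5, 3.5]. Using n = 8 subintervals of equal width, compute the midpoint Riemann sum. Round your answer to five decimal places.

1.80744

Δu = (3.5 − 1.5)/8 = 0.25.
Midpoints: 1.625, 1.875, 2.125, 2.375, 2.625, 2.875, 3.125, 3.375.
v(1.625) = 32/29, v(1.875) = 32/31, v(2.125) = 32/33, v(2.375) = 32/35, v(2.625) = 32/37, v(2.875) = 32/39, v(3.125) = 32/41, v(3.375) = 32/43.
Sum = Δu · [v(1.625) + v(1.875) + v(2.125) + ...].
Sum ≈ 1.80744.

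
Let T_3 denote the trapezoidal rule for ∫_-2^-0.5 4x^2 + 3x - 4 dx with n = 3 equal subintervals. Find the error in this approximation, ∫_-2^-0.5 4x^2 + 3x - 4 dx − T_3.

Exact integral: ∫_-2^-0.5 f(x) dx = -1.125.
T_3 = -0.875.
Error = -1.125 − (-0.875) = -0.25.

-0.25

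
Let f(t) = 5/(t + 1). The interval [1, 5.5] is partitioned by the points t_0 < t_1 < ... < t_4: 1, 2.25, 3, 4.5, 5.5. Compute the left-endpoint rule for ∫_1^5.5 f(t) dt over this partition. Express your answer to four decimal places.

Subinterval widths: 1.25, 0.75, 1.5, 1.
Left endpoints: 1, 2.25, 3, 4.5.
f(1) = 2.5, f(2.25) = 20/13, f(3) = 1.25, f(4.5) = 10/11.
Sum = Σ Δt_i · f(t_i).
Sum ≈ 7.0629.

7.0629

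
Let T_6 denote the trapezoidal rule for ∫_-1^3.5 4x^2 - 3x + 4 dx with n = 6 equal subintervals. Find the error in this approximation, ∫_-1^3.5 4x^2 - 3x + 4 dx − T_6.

-1.6875

Exact integral: ∫_-1^3.5 f(x) dx = 59.625.
T_6 = 61.3125.
Error = 59.625 − 61.3125 = -1.6875.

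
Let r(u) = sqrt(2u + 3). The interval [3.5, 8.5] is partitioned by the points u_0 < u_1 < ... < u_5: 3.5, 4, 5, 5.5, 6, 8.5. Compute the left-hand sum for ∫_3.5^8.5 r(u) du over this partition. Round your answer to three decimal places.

18.254

Subinterval widths: 0.5, 1, 0.5, 0.5, 2.5.
Left endpoints: 3.5, 4, 5, 5.5, 6.
r(3.5) ≈ 3.162, r(4) ≈ 3.317, r(5) ≈ 3.606, r(5.5) ≈ 3.742, r(6) ≈ 3.873.
Sum = Σ Δu_i · r(u_i).
Sum ≈ 18.254.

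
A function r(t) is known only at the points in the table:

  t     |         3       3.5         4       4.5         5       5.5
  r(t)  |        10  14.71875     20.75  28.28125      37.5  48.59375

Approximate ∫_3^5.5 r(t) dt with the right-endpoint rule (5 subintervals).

Δt = 0.5.
Sum = 0.5·[14.71875 + 20.75 + 28.28125 + 37.5 + 48.59375] = 74.921875.

74.921875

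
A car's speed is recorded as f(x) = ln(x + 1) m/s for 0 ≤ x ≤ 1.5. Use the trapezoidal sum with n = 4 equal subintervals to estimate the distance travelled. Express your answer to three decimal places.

0.784

Δx = (1.5 − 0)/4 = 0.375.
f(0) ≈ 0.000, f(0.375) ≈ 0.318, f(0.75) ≈ 0.560, f(1.125) ≈ 0.754, f(1.5) ≈ 0.916.
T_4 = (Δx/2)·[f(x_0) + 2f(x_1) + 2f(x_2) + 2f(x_3) + f(x_4)].
Sum ≈ 0.784.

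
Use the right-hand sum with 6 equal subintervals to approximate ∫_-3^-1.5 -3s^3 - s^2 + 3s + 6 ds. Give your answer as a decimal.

40.80078125

Δs = (-1.5 − (-3))/6 = 0.25.
Right endpoints: -2.75, -2.5, -2.25, -2, -1.75, -1.5.
f(-2.75) = 52.578125, f(-2.5) = 39.125, f(-2.25) = 28.359375, f(-2) = 20, f(-1.75) = 13.765625, f(-1.5) = 9.375.
Sum = Δs · [f(-2.75) + f(-2.5) + f(-2.25) + ...].
Sum = 40.80078125.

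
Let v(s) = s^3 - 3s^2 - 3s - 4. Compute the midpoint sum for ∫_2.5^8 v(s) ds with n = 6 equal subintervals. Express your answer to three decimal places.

404.324

Δs = (8 − 2.5)/6 = 11/12.
Midpoints: 71/24, 3.875, 115/24, 137/24, 6.625, 181/24.
v(71/24) = -183025/13824, v(3.875) = -1273/512, v(115/24) = 314659/13824, v(137/24) = 927953/13824, v(6.625) = 69237/512, v(181/24) = 3202885/13824.
Sum = Δs · [v(71/24) + v(3.875) + v(115/24) + ...].
Sum ≈ 404.324.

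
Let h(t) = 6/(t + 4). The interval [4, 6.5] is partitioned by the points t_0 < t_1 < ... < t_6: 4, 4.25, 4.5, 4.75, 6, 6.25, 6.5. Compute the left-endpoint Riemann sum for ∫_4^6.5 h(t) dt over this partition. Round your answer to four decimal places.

1.6993

Subinterval widths: 0.25, 0.25, 0.25, 1.25, 0.25, 0.25.
Left endpoints: 4, 4.25, 4.5, 4.75, 6, 6.25.
h(4) = 0.75, h(4.25) = 8/11, h(4.5) = 12/17, h(4.75) = 24/35, h(6) = 0.6, h(6.25) = 24/41.
Sum = Σ Δt_i · h(t_i).
Sum ≈ 1.6993.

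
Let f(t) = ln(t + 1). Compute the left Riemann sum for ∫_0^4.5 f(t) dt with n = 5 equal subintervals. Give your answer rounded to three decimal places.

Δt = (4.5 − 0)/5 = 0.9.
Left endpoints: 0, 0.9, 1.8, 2.7, 3.6.
f(0) ≈ 0.000, f(0.9) ≈ 0.642, f(1.8) ≈ 1.030, f(2.7) ≈ 1.308, f(3.6) ≈ 1.526.
Sum = Δt · [f(0) + f(0.9) + f(1.8) + f(2.7) + f(3.6)].
Sum ≈ 4.055.

4.055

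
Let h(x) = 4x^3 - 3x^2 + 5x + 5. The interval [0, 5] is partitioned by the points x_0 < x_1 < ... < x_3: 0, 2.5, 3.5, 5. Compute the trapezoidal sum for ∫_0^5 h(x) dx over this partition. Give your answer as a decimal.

Subinterval widths: 2.5, 1, 1.5.
h(0) = 5, h(2.5) = 61.25, h(3.5) = 157.25, h(5) = 455.
On each subinterval the trapezoid contributes (Δx_i/2)·[h(x_{i-1}) + h(x_i)].
Sum = 651.25.

651.25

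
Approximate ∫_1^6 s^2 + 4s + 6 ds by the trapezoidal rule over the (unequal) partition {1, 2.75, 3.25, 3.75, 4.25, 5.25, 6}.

172.859375

Subinterval widths: 1.75, 0.5, 0.5, 0.5, 1, 0.75.
f(1) = 11, f(2.75) = 24.5625, f(3.25) = 29.5625, f(3.75) = 35.0625, f(4.25) = 41.0625, f(5.25) = 54.5625, f(6) = 66.
On each subinterval the trapezoid contributes (Δs_i/2)·[f(s_{i-1}) + f(s_i)].
Sum = 172.859375.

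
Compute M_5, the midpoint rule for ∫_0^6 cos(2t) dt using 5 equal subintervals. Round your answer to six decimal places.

Δt = (6 − 0)/5 = 1.2.
Midpoints: 0.6, 1.8, 3, 4.2, 5.4.
f(0.6) ≈ 0.362358, f(1.8) ≈ -0.896758, f(3) ≈ 0.960170, f(4.2) ≈ -0.519289, f(5.4) ≈ -0.194330.
Sum = Δt · [f(0.6) + f(1.8) + f(3) + f(4.2) + f(5.4)].
Sum ≈ -0.345419.

-0.345419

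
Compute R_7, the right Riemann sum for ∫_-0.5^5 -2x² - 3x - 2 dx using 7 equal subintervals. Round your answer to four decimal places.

-158.6020

Δx = (5 − (-0.5))/7 = 11/14.
Right endpoints: 2/7, 15/14, 13/7, 37/14, 24/7, 59/14, 5.
f(2/7) = -148/49, f(15/14) = -368/49, f(13/7) = -709/49, f(37/14) = -1171/49, f(24/7) = -1754/49, f(59/14) = -2458/49, f(5) = -67.
Sum = Δx · [f(2/7) + f(15/14) + f(13/7) + ...].
Sum ≈ -158.6020.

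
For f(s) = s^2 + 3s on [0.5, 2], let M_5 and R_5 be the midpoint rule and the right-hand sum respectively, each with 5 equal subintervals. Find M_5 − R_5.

-1.27125

M_5 = 8.23875.
R_5 = 9.51.
M_5 − R_5 = -1.27125.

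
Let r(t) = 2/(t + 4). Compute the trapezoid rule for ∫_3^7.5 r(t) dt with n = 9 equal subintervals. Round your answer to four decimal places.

Δt = (7.5 − 3)/9 = 0.5.
r(3) = 2/7, r(3.5) = 4/15, r(4) = 0.25, r(4.5) = 4/17, r(5) = 2/9, r(5.5) = 4/19, r(6) = 0.2, r(6.5) = 4/21, r(7) = 2/11, r(7.5) = 4/23.
T_9 = (Δt/2)·[r(t_0) + 2r(t_1) + ... + 2r(t_{8}) + r(t_9)].
Sum ≈ 0.9934.

0.9934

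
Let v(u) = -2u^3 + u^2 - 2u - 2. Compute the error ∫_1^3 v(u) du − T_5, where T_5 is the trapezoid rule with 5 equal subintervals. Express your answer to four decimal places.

0.5867

Exact integral: ∫_1^3 v(u) du ≈ -43.333333.
T_5 = -43.92.
Error ≈ -43.333333 − (-43.92) ≈ 0.5867.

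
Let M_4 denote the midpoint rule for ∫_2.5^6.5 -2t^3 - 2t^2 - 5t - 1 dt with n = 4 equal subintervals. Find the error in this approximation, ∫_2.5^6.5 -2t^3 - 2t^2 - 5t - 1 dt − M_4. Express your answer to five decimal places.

Exact integral: ∫_2.5^6.5 f(t) dt ≈ -1139.6666667.
M_4 = -1130.
Error ≈ -1139.6666667 − (-1130) ≈ -9.66667.

-9.66667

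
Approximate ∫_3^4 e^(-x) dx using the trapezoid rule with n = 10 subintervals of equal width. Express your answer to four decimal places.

0.0315

Δx = (4 − 3)/10 = 0.1.
f(3) ≈ 0.0498, f(3.1) ≈ 0.0450, f(3.2) ≈ 0.0408, f(3.3) ≈ 0.0369, f(3.4) ≈ 0.0334, f(3.5) ≈ 0.0302, f(3.6) ≈ 0.0273, f(3.7) ≈ 0.0247, f(3.8) ≈ 0.0224, f(3.9) ≈ 0.0202, f(4) ≈ 0.0183.
T_10 = (Δx/2)·[f(x_0) + 2f(x_1) + ... + 2f(x_{9}) + f(x_10)].
Sum ≈ 0.0315.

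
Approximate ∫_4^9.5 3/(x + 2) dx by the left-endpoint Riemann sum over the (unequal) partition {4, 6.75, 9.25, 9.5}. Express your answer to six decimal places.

2.298810

Subinterval widths: 2.75, 2.5, 0.25.
Left endpoints: 4, 6.75, 9.25.
f(4) = 0.5, f(6.75) = 12/35, f(9.25) = 4/15.
Sum = Σ Δx_i · f(x_i).
Sum ≈ 2.298810.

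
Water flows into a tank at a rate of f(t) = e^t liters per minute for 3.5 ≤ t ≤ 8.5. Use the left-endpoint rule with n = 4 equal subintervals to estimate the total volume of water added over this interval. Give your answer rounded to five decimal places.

2450.29172

Δt = (8.5 − 3.5)/4 = 1.25.
Left endpoints: 3.5, 4.75, 6, 7.25.
f(3.5) ≈ 33.11545, f(4.75) ≈ 115.58428, f(6) ≈ 403.42879, f(7.25) ≈ 1408.10485.
Sum = Δt · [f(3.5) + f(4.75) + f(6) + f(7.25)].
Sum ≈ 2450.29172.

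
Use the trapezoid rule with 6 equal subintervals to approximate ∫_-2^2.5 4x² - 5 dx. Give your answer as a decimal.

Δx = (2.5 − (-2))/6 = 0.75.
f(-2) = 11, f(-1.25) = 1.25, f(-0.5) = -4, f(0.25) = -4.75, f(1) = -1, f(1.75) = 7.25, f(2.5) = 20.
T_6 = (Δx/2)·[f(x_0) + 2f(x_1) + ... + 2f(x_{5}) + f(x_6)].
Sum = 10.6875.

10.6875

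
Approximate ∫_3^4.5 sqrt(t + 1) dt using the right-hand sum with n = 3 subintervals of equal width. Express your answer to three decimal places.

3.351

Δt = (4.5 − 3)/3 = 0.5.
Right endpoints: 3.5, 4, 4.5.
f(3.5) ≈ 2.121, f(4) ≈ 2.236, f(4.5) ≈ 2.345.
Sum = Δt · [f(3.5) + f(4) + f(4.5)].
Sum ≈ 3.351.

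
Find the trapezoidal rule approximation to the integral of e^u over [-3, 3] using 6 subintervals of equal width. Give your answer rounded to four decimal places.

21.6782

Δu = (3 − (-3))/6 = 1.
f(-3) ≈ 0.0498, f(-2) ≈ 0.1353, f(-1) ≈ 0.3679, f(0) ≈ 1.0000, f(1) ≈ 2.7183, f(2) ≈ 7.3891, f(3) ≈ 20.0855.
T_6 = (Δu/2)·[f(u_0) + 2f(u_1) + ... + 2f(u_{5}) + f(u_6)].
Sum ≈ 21.6782.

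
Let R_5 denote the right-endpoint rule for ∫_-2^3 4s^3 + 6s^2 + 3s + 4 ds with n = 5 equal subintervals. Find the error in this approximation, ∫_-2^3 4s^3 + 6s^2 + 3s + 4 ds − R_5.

Exact integral: ∫_-2^3 f(s) ds = 162.5.
R_5 = 265.
Error = 162.5 − 265 = -102.5.

-102.5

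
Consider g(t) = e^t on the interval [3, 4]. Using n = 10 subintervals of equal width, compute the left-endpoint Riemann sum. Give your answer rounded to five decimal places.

Δt = (4 − 3)/10 = 0.1.
Left endpoints: 3, 3.1, 3.2, 3.3, 3.4, 3.5, 3.6, 3.7, 3.8, 3.9.
g(3) ≈ 20.08554, g(3.1) ≈ 22.19795, g(3.2) ≈ 24.53253, g(3.3) ≈ 27.11264, g(3.4) ≈ 29.96410, g(3.5) ≈ 33.11545, g(3.6) ≈ 36.59823, g(3.7) ≈ 40.44730, g(3.8) ≈ 44.70118, g(3.9) ≈ 49.40245.
Sum = Δt · [g(3) + g(3.1) + g(3.2) + ...].
Sum ≈ 32.81574.

32.81574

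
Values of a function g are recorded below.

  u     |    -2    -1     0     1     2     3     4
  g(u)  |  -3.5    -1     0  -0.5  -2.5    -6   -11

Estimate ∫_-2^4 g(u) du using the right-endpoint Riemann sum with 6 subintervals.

Δu = 1.
Sum = 1·[(-1) + 0 + (-0.5) + (-2.5) + (-6) + (-11)] = -21.

-21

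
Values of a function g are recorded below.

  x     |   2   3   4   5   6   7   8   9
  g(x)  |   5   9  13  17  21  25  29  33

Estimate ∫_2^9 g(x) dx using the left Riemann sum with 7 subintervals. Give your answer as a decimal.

119

Δx = 1.
Sum = 1·[5 + 9 + 13 + 17 + 21 + 25 + 29] = 119.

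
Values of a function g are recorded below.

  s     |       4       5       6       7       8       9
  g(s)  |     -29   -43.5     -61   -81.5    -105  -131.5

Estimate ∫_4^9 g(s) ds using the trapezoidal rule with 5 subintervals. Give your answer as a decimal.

Δs = 1.
T_5 = (1/2)·[(-29) + 2·(-43.5) + 2·(-61) + 2·(-81.5) + 2·(-105) + (-131.5)] = -371.25.

-371.25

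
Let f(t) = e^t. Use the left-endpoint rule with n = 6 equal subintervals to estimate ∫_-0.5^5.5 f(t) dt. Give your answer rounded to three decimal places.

Δt = (5.5 − (-0.5))/6 = 1.
Left endpoints: -0.5, 0.5, 1.5, 2.5, 3.5, 4.5.
f(-0.5) ≈ 0.607, f(0.5) ≈ 1.649, f(1.5) ≈ 4.482, f(2.5) ≈ 12.182, f(3.5) ≈ 33.115, f(4.5) ≈ 90.017.
Sum = Δt · [f(-0.5) + f(0.5) + f(1.5) + ...].
Sum ≈ 142.052.

142.052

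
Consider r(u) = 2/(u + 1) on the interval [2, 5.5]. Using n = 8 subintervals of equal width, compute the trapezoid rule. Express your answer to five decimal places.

Δu = (5.5 − 2)/8 = 0.4375.
r(2) = 2/3, r(2.4375) = 32/55, r(2.875) = 16/31, r(3.3125) = 32/69, r(3.75) = 8/19, r(4.1875) = 32/83, r(4.625) = 16/45, r(5.0625) = 32/97, r(5.5) = 4/13.
T_8 = (Δu/2)·[r(u_0) + 2r(u_1) + ... + 2r(u_{7}) + r(u_8)].
Sum ≈ 1.54916.

1.54916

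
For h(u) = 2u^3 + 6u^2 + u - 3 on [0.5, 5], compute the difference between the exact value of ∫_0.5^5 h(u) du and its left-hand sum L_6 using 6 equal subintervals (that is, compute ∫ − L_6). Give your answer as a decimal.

Exact integral: ∫_0.5^5 h(u) du = 561.09375.
L_6 = 419.5546875.
Error = 561.09375 − 419.5546875 = 141.5390625.

141.5390625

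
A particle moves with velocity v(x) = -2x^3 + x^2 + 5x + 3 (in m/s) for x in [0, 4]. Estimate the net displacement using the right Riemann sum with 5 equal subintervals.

-96.16

Δx = (4 − 0)/5 = 0.8.
Right endpoints: 0.8, 1.6, 2.4, 3.2, 4.
v(0.8) = 6.616, v(1.6) = 5.368, v(2.4) = -6.888, v(3.2) = -36.296, v(4) = -89.
Sum = Δx · [v(0.8) + v(1.6) + v(2.4) + v(3.2) + v(4)].
Sum = -96.16.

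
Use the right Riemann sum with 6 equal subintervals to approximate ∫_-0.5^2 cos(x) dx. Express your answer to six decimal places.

1.099046

Δx = (2 − (-0.5))/6 = 5/12.
Right endpoints: -1/12, 1/3, 0.75, 7/6, 19/12, 2.
f(-1/12) ≈ 0.996530, f(1/3) ≈ 0.944957, f(0.75) ≈ 0.731689, f(7/6) ≈ 0.393219, f(19/12) ≈ -0.012537, f(2) ≈ -0.416147.
Sum = Δx · [f(-1/12) + f(1/3) + f(0.75) + ...].
Sum ≈ 1.099046.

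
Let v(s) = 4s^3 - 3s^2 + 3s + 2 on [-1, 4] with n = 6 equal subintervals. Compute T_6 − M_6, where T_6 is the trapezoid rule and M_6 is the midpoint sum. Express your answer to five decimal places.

13.02083

T_6 ≈ 231.1805556.
M_6 ≈ 218.1597222.
T_6 − M_6 ≈ 13.02083.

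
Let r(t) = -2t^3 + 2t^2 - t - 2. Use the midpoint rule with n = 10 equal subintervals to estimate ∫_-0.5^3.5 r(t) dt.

-59.96

Δt = (3.5 − (-0.5))/10 = 0.4.
Midpoints: -0.3, 0.1, 0.5, 0.9, 1.3, 1.7, 2.1, 2.5, 2.9, 3.3.
r(-0.3) = -1.466, r(0.1) = -2.082, r(0.5) = -2.25, r(0.9) = -2.738, r(1.3) = -4.314, r(1.7) = -7.746, r(2.1) = -13.802, r(2.5) = -23.25, r(2.9) = -36.858, r(3.3) = -55.394.
Sum = Δt · [r(-0.3) + r(0.1) + r(0.5) + ...].
Sum = -59.96.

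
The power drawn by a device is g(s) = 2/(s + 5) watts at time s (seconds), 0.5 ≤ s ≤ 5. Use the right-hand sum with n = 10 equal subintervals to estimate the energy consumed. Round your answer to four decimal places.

1.1596

Δs = (5 − 0.5)/10 = 0.45.
Right endpoints: 0.95, 1.4, 1.85, 2.3, 2.75, 3.2, 3.65, 4.1, 4.55, 5.
g(0.95) = 40/119, g(1.4) = 0.3125, g(1.85) = 40/137, g(2.3) = 20/73, g(2.75) = 8/31, g(3.2) = 10/41, g(3.65) = 40/173, g(4.1) = 20/91, g(4.55) = 40/191, g(5) = 0.2.
Sum = Δs · [g(0.95) + g(1.4) + g(1.85) + ...].
Sum ≈ 1.1596.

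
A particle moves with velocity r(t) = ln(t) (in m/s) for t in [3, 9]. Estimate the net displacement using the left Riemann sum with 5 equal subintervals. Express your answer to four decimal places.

9.7935

Δt = (9 − 3)/5 = 1.2.
Left endpoints: 3, 4.2, 5.4, 6.6, 7.8.
r(3) ≈ 1.0986, r(4.2) ≈ 1.4351, r(5.4) ≈ 1.6864, r(6.6) ≈ 1.8871, r(7.8) ≈ 2.0541.
Sum = Δt · [r(3) + r(4.2) + r(5.4) + r(6.6) + r(7.8)].
Sum ≈ 9.7935.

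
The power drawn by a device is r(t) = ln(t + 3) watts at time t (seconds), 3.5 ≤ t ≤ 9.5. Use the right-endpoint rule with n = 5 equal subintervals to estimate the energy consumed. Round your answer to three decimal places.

Δt = (9.5 − 3.5)/5 = 1.2.
Right endpoints: 4.7, 5.9, 7.1, 8.3, 9.5.
r(4.7) ≈ 2.041, r(5.9) ≈ 2.186, r(7.1) ≈ 2.313, r(8.3) ≈ 2.425, r(9.5) ≈ 2.526.
Sum = Δt · [r(4.7) + r(5.9) + r(7.1) + r(8.3) + r(9.5)].
Sum ≈ 13.788.

13.788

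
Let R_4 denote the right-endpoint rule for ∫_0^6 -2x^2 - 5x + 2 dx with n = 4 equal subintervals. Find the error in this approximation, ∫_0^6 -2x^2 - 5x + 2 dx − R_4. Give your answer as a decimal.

81

Exact integral: ∫_0^6 f(x) dx = -222.
R_4 = -303.
Error = -222 − (-303) = 81.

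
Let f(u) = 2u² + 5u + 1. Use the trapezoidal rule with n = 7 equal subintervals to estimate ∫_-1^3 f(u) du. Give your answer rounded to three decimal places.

Δu = (3 − (-1))/7 = 4/7.
f(-1) = -2, f(-3/7) = -38/49, f(1/7) = 86/49, f(5/7) = 274/49, f(9/7) = 526/49, f(13/7) = 842/49, f(17/7) = 1222/49, f(3) = 34.
T_7 = (Δu/2)·[f(u_0) + 2f(u_1) + ... + 2f(u_{6}) + f(u_7)].
Sum ≈ 43.102.

43.102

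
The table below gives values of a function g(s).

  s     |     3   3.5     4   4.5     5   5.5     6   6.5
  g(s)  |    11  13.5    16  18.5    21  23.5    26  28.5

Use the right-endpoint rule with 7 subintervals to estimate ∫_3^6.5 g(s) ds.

Δs = 0.5.
Sum = 0.5·[13.5 + 16 + 18.5 + 21 + 23.5 + 26 + 28.5] = 73.5.

73.5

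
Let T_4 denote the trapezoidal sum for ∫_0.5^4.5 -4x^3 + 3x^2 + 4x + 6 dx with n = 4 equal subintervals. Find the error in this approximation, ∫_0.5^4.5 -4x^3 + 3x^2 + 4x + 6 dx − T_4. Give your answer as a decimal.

Exact integral: ∫_0.5^4.5 f(x) dx = -255.
T_4 = -273.
Error = -255 − (-273) = 18.

18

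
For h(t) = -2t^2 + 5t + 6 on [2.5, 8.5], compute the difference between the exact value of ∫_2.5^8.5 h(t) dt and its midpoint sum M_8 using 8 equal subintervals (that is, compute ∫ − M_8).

Exact integral: ∫_2.5^8.5 h(t) dt = -198.
M_8 = -197.4375.
Error = -198 − (-197.4375) = -0.5625.

-0.5625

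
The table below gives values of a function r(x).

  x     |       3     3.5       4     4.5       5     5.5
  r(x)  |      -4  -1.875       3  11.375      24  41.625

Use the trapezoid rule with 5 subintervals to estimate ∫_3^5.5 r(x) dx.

Δx = 0.5.
T_5 = (0.5/2)·[(-4) + 2·(-1.875) + 2·3 + 2·11.375 + 2·24 + 41.625] = 27.65625.

27.65625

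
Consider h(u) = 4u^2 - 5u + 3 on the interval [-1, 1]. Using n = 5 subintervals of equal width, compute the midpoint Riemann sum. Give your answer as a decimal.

Δu = (1 − (-1))/5 = 0.4.
Midpoints: -0.8, -0.4, 0, 0.4, 0.8.
h(-0.8) = 9.56, h(-0.4) = 5.64, h(0) = 3, h(0.4) = 1.64, h(0.8) = 1.56.
Sum = Δu · [h(-0.8) + h(-0.4) + h(0) + h(0.4) + h(0.8)].
Sum = 8.56.

8.56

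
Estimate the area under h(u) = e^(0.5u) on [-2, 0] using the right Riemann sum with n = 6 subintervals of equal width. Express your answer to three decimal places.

1.373

Δu = (0 − (-2))/6 = 1/3.
Right endpoints: -5/3, -4/3, -1, -2/3, -1/3, 0.
h(-5/3) ≈ 0.435, h(-4/3) ≈ 0.513, h(-1) ≈ 0.607, h(-2/3) ≈ 0.717, h(-1/3) ≈ 0.846, h(0) ≈ 1.000.
Sum = Δu · [h(-5/3) + h(-4/3) + h(-1) + ...].
Sum ≈ 1.373.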